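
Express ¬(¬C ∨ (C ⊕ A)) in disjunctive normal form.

¬(¬C ∨ (C ⊕ A))
≡ ¬(¬C ∨ (C ∧ ¬A) ∨ (¬C ∧ A))
≡ ¬¬C ∧ ¬(C ∧ ¬A) ∧ ¬(¬C ∧ A)
≡ C ∧ ¬(C ∧ ¬A) ∧ ¬(¬C ∧ A)
≡ C ∧ (¬C ∨ ¬¬A) ∧ ¬(¬C ∧ A)
≡ C ∧ (¬C ∨ A) ∧ ¬(¬C ∧ A)
≡ C ∧ (¬C ∨ A) ∧ (¬¬C ∨ ¬A)
≡ C ∧ (¬C ∨ A) ∧ (C ∨ ¬A)
≡ (C ∧ ¬C ∧ C) ∨ (C ∧ ¬C ∧ ¬A) ∨ (C ∧ A ∧ C) ∨ (C ∧ A ∧ ¬A)
≡ C ∧ A

C ∧ A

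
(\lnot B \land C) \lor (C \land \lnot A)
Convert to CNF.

(\lnot B \lor \lnot A) \land C

(\lnot B \land C) \lor (C \land \lnot A)
≡ (\lnot B \lor C) \land (\lnot B \lor \lnot A) \land (C \lor C) \land (C \lor \lnot A)
≡ (\lnot B \lor \lnot A) \land C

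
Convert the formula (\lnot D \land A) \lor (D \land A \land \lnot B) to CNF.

(\lnot D \land A) \lor (D \land A \land \lnot B)
⇔ (\lnot D \lor D) \land (\lnot D \lor A) \land (\lnot D \lor \lnot B) \land (A \lor D) \land (A \lor A) \land (A \lor \lnot B)   [distribute \lor over \land]
⇔ (\lnot D \lor \lnot B) \land A   [simplify]

(\lnot D \lor \lnot B) \land A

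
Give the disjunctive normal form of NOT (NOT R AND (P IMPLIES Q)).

NOT (NOT R AND (P IMPLIES Q))
≡ NOT (NOT R AND (NOT P OR Q))   [eliminate IMPLIES]
≡ NOT NOT R OR NOT (NOT P OR Q)   [De Morgan]
≡ R OR NOT (NOT P OR Q)   [double negation]
≡ R OR (NOT NOT P AND NOT Q)   [De Morgan]
≡ R OR (P AND NOT Q)   [double negation]

R OR (P AND NOT Q)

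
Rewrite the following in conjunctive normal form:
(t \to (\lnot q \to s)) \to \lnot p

(t \lor \lnot p) \land (\lnot q \lor \lnot p) \land (\lnot s \lor \lnot p)

(t \to (\lnot q \to s)) \to \lnot p
≡ \lnot (t \to (\lnot q \to s)) \lor \lnot p   (eliminate \to)
≡ \lnot (\lnot t \lor (\lnot q \to s)) \lor \lnot p   (eliminate \to)
≡ \lnot (\lnot t \lor \lnot \lnot q \lor s) \lor \lnot p   (eliminate \to)
≡ (\lnot \lnot t \land \lnot \lnot \lnot q \land \lnot s) \lor \lnot p   (De Morgan)
≡ (t \land \lnot \lnot \lnot q \land \lnot s) \lor \lnot p   (double negation)
≡ (t \land \lnot q \land \lnot s) \lor \lnot p   (double negation)
≡ (t \lor \lnot p) \land (\lnot q \lor \lnot p) \land (\lnot s \lor \lnot p)   (distribute \lor over \land)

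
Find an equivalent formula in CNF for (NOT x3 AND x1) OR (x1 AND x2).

(NOT x3 AND x1) OR (x1 AND x2)
⇔ (NOT x3 OR x1) AND (NOT x3 OR x2) AND (x1 OR x1) AND (x1 OR x2)   [distribute OR over AND]
⇔ (NOT x3 OR x2) AND x1   [simplify]

(NOT x3 OR x2) AND x1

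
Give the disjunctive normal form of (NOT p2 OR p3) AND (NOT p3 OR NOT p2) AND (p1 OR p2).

NOT p2 AND p1

(NOT p2 OR p3) AND (NOT p3 OR NOT p2) AND (p1 OR p2)
≡ (NOT p2 AND NOT p3 AND p1) OR (NOT p2 AND NOT p3 AND p2) OR (NOT p2 AND NOT p2 AND p1) OR (NOT p2 AND NOT p2 AND p2) OR (p3 AND NOT p3 AND p1) OR (p3 AND NOT p3 AND p2) OR (p3 AND NOT p2 AND p1) OR (p3 AND NOT p2 AND p2)   [distribute AND over OR]
≡ NOT p2 AND p1   [simplify]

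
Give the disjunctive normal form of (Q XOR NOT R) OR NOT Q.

(Q XOR NOT R) OR NOT Q
≡ (Q AND NOT NOT R) OR (NOT Q AND NOT R) OR NOT Q   [expand XOR]
≡ (Q AND R) OR (NOT Q AND NOT R) OR NOT Q   [double negation]
≡ (Q AND R) OR NOT Q   [simplify]

(Q AND R) OR NOT Q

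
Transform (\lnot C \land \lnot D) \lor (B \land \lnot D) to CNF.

(\lnot C \land \lnot D) \lor (B \land \lnot D)
≡ (\lnot C \lor B) \land (\lnot C \lor \lnot D) \land (\lnot D \lor B) \land (\lnot D \lor \lnot D)   [distribute \lor over \land]
≡ (\lnot C \lor B) \land \lnot D   [simplify]

(\lnot C \lor B) \land \lnot D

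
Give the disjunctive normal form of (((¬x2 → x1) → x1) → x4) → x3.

(¬x2 ∧ ¬x1 ∧ ¬x4) ∨ (x1 ∧ ¬x4) ∨ x3

(((¬x2 → x1) → x1) → x4) → x3
≡ ¬(((¬x2 → x1) → x1) → x4) ∨ x3   (eliminate →)
≡ ¬(¬((¬x2 → x1) → x1) ∨ x4) ∨ x3   (eliminate →)
≡ ¬(¬(¬(¬x2 → x1) ∨ x1) ∨ x4) ∨ x3   (eliminate →)
≡ ¬(¬(¬(¬¬x2 ∨ x1) ∨ x1) ∨ x4) ∨ x3   (eliminate →)
≡ (¬¬(¬(¬¬x2 ∨ x1) ∨ x1) ∧ ¬x4) ∨ x3   (De Morgan)
≡ ((¬(¬¬x2 ∨ x1) ∨ x1) ∧ ¬x4) ∨ x3   (double negation)
≡ (((¬¬¬x2 ∧ ¬x1) ∨ x1) ∧ ¬x4) ∨ x3   (De Morgan)
≡ (((¬x2 ∧ ¬x1) ∨ x1) ∧ ¬x4) ∨ x3   (double negation)
≡ (¬x2 ∧ ¬x1 ∧ ¬x4) ∨ (x1 ∧ ¬x4) ∨ x3   (distribute ∧ over ∨)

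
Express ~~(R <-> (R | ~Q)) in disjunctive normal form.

~~(R <-> (R | ~Q))
≡ ~~((R -> (R | ~Q)) & ((R | ~Q) -> R))   — eliminate <->
≡ ~~((~R | R | ~Q) & ((R | ~Q) -> R))   — eliminate ->
≡ ~~((~R | R | ~Q) & (~(R | ~Q) | R))   — eliminate ->
≡ (~R | R | ~Q) & (~(R | ~Q) | R)   — double negation
≡ (~R | R | ~Q) & ((~R & ~~Q) | R)   — De Morgan
≡ (~R | R | ~Q) & ((~R & Q) | R)   — double negation
≡ (~R & ~R & Q) | (~R & R) | (R & ~R & Q) | (R & R) | (~Q & ~R & Q) | (~Q & R)   — distribute & over |
≡ (~R & Q) | R   — simplify

(~R & Q) | R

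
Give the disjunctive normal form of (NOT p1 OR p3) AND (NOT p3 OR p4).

(NOT p1 OR p3) AND (NOT p3 OR p4)
⇔ (NOT p1 AND NOT p3) OR (NOT p1 AND p4) OR (p3 AND NOT p3) OR (p3 AND p4)   [distribute AND over OR]
⇔ (NOT p1 AND NOT p3) OR (NOT p1 AND p4) OR (p3 AND p4)   [simplify]

(NOT p1 AND NOT p3) OR (NOT p1 AND p4) OR (p3 AND p4)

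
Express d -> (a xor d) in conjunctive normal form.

d -> (a xor d)
⇔ ~d | (a xor d)   (eliminate ->)
⇔ ~d | ((a | d) & ~(a & d))   (expand xor)
⇔ ~d | ((a | d) & (~a | ~d))   (De Morgan)
⇔ (~d | a | d) & (~d | ~a | ~d)   (distribute | over &)
⇔ ~d | ~a   (simplify)

~d | ~a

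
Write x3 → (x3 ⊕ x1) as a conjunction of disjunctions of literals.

x3 → (x3 ⊕ x1)
≡ ¬x3 ∨ (x3 ⊕ x1)   — eliminate →
≡ ¬x3 ∨ ((x3 ∨ x1) ∧ ¬(x3 ∧ x1))   — expand ⊕
≡ ¬x3 ∨ ((x3 ∨ x1) ∧ (¬x3 ∨ ¬x1))   — De Morgan
≡ (¬x3 ∨ x3 ∨ x1) ∧ (¬x3 ∨ ¬x3 ∨ ¬x1)   — distribute ∨ over ∧
≡ ¬x3 ∨ ¬x1   — simplify

¬x3 ∨ ¬x1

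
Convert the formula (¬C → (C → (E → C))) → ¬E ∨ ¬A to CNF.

(¬C → (C → (E → C))) → ¬E ∨ ¬A
⇔ ¬(¬C → (C → (E → C))) ∨ ¬E ∨ ¬A   — eliminate →
⇔ ¬(¬¬C ∨ (C → (E → C))) ∨ ¬E ∨ ¬A   — eliminate →
⇔ ¬(¬¬C ∨ ¬C ∨ (E → C)) ∨ ¬E ∨ ¬A   — eliminate →
⇔ ¬(¬¬C ∨ ¬C ∨ ¬E ∨ C) ∨ ¬E ∨ ¬A   — eliminate →
⇔ ¬¬¬C ∧ ¬¬C ∧ ¬¬E ∧ ¬C ∨ ¬E ∨ ¬A   — De Morgan
⇔ ¬C ∧ ¬¬C ∧ ¬¬E ∧ ¬C ∨ ¬E ∨ ¬A   — double negation
⇔ ¬C ∧ C ∧ ¬¬E ∧ ¬C ∨ ¬E ∨ ¬A   — double negation
⇔ ¬C ∧ C ∧ E ∧ ¬C ∨ ¬E ∨ ¬A   — double negation
⇔ (¬C ∨ ¬E ∨ ¬A) ∧ (C ∨ ¬E ∨ ¬A) ∧ (E ∨ ¬E ∨ ¬A) ∧ (¬C ∨ ¬E ∨ ¬A)   — distribute ∨ over ∧
⇔ (¬C ∨ ¬E ∨ ¬A) ∧ (C ∨ ¬E ∨ ¬A)   — simplify

(¬C ∨ ¬E ∨ ¬A) ∧ (C ∨ ¬E ∨ ¬A)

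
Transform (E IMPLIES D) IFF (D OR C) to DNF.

(E AND NOT D AND NOT C) OR D OR (C AND NOT E)

(E IMPLIES D) IFF (D OR C)
= ((E IMPLIES D) IMPLIES (D OR C)) AND ((D OR C) IMPLIES (E IMPLIES D))   — eliminate IFF
= (NOT (E IMPLIES D) OR D OR C) AND ((D OR C) IMPLIES (E IMPLIES D))   — eliminate IMPLIES
= (NOT (NOT E OR D) OR D OR C) AND ((D OR C) IMPLIES (E IMPLIES D))   — eliminate IMPLIES
= (NOT (NOT E OR D) OR D OR C) AND (NOT (D OR C) OR (E IMPLIES D))   — eliminate IMPLIES
= (NOT (NOT E OR D) OR D OR C) AND (NOT (D OR C) OR NOT E OR D)   — eliminate IMPLIES
= ((NOT NOT E AND NOT D) OR D OR C) AND (NOT (D OR C) OR NOT E OR D)   — De Morgan
= ((E AND NOT D) OR D OR C) AND (NOT (D OR C) OR NOT E OR D)   — double negation
= ((E AND NOT D) OR D OR C) AND ((NOT D AND NOT C) OR NOT E OR D)   — De Morgan
= (E AND NOT D AND NOT D AND NOT C) OR (E AND NOT D AND NOT E) OR (E AND NOT D AND D) OR (D AND NOT D AND NOT C) OR (D AND NOT E) OR (D AND D) OR (C AND NOT D AND NOT C) OR (C AND NOT E) OR (C AND D)   — distribute AND over OR
= (E AND NOT D AND NOT C) OR D OR (C AND NOT E)   — simplify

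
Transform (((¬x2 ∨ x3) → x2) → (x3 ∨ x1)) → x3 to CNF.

(((¬x2 ∨ x3) → x2) → (x3 ∨ x1)) → x3
≡ ¬(((¬x2 ∨ x3) → x2) → (x3 ∨ x1)) ∨ x3   — eliminate →
≡ ¬(¬((¬x2 ∨ x3) → x2) ∨ x3 ∨ x1) ∨ x3   — eliminate →
≡ ¬(¬(¬(¬x2 ∨ x3) ∨ x2) ∨ x3 ∨ x1) ∨ x3   — eliminate →
≡ (¬¬(¬(¬x2 ∨ x3) ∨ x2) ∧ ¬x3 ∧ ¬x1) ∨ x3   — De Morgan
≡ ((¬(¬x2 ∨ x3) ∨ x2) ∧ ¬x3 ∧ ¬x1) ∨ x3   — double negation
≡ (((¬¬x2 ∧ ¬x3) ∨ x2) ∧ ¬x3 ∧ ¬x1) ∨ x3   — De Morgan
≡ (((x2 ∧ ¬x3) ∨ x2) ∧ ¬x3 ∧ ¬x1) ∨ x3   — double negation
≡ (x2 ∨ x2 ∨ x3) ∧ (¬x3 ∨ x2 ∨ x3) ∧ (¬x3 ∨ x3) ∧ (¬x1 ∨ x3)   — distribute ∨ over ∧
≡ (x2 ∨ x3) ∧ (¬x1 ∨ x3)   — simplify

(x2 ∨ x3) ∧ (¬x1 ∨ x3)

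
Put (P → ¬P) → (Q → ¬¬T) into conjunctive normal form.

P ∨ ¬Q ∨ T

(P → ¬P) → (Q → ¬¬T)
≡ ¬(P → ¬P) ∨ (Q → ¬¬T)   (eliminate →)
≡ ¬(¬P ∨ ¬P) ∨ (Q → ¬¬T)   (eliminate →)
≡ ¬(¬P ∨ ¬P) ∨ ¬Q ∨ ¬¬T   (eliminate →)
≡ (¬¬P ∧ ¬¬P) ∨ ¬Q ∨ ¬¬T   (De Morgan)
≡ (P ∧ ¬¬P) ∨ ¬Q ∨ ¬¬T   (double negation)
≡ (P ∧ P) ∨ ¬Q ∨ ¬¬T   (double negation)
≡ (P ∧ P) ∨ ¬Q ∨ T   (double negation)
≡ (P ∨ ¬Q ∨ T) ∧ (P ∨ ¬Q ∨ T)   (distribute ∨ over ∧)
≡ P ∨ ¬Q ∨ T   (simplify)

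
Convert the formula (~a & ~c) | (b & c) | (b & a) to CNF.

(~a & ~c) | (b & c) | (b & a)
≡ (~a | b | b) & (~a | b | a) & (~a | c | b) & (~a | c | a) & (~c | b | b) & (~c | b | a) & (~c | c | b) & (~c | c | a)   (distribute | over &)
≡ (~a | b) & (~c | b)   (simplify)

(~a | b) & (~c | b)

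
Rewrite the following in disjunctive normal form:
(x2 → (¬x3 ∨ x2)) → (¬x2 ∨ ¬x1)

¬x2 ∨ ¬x1

(x2 → (¬x3 ∨ x2)) → (¬x2 ∨ ¬x1)
⇔ ¬(x2 → (¬x3 ∨ x2)) ∨ ¬x2 ∨ ¬x1   [eliminate →]
⇔ ¬(¬x2 ∨ ¬x3 ∨ x2) ∨ ¬x2 ∨ ¬x1   [eliminate →]
⇔ (¬¬x2 ∧ ¬¬x3 ∧ ¬x2) ∨ ¬x2 ∨ ¬x1   [De Morgan]
⇔ (x2 ∧ ¬¬x3 ∧ ¬x2) ∨ ¬x2 ∨ ¬x1   [double negation]
⇔ (x2 ∧ x3 ∧ ¬x2) ∨ ¬x2 ∨ ¬x1   [double negation]
⇔ ¬x2 ∨ ¬x1   [simplify]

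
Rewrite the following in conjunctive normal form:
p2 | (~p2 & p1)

p2 | (~p2 & p1)
≡ (p2 | ~p2) & (p2 | p1)   (distribute | over &)
≡ p2 | p1   (simplify)

p2 | p1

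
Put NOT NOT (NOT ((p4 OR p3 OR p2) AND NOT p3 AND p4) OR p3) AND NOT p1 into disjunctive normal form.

NOT NOT (NOT ((p4 OR p3 OR p2) AND NOT p3 AND p4) OR p3) AND NOT p1
≡ (NOT ((p4 OR p3 OR p2) AND NOT p3 AND p4) OR p3) AND NOT p1   [double negation]
≡ (NOT (p4 OR p3 OR p2) OR NOT NOT p3 OR NOT p4 OR p3) AND NOT p1   [De Morgan]
≡ ((NOT p4 AND NOT p3 AND NOT p2) OR NOT NOT p3 OR NOT p4 OR p3) AND NOT p1   [De Morgan]
≡ ((NOT p4 AND NOT p3 AND NOT p2) OR p3 OR NOT p4 OR p3) AND NOT p1   [double negation]
≡ (NOT p4 AND NOT p3 AND NOT p2 AND NOT p1) OR (p3 AND NOT p1) OR (NOT p4 AND NOT p1) OR (p3 AND NOT p1)   [distribute AND over OR]
≡ (p3 AND NOT p1) OR (NOT p4 AND NOT p1)   [simplify]

(p3 AND NOT p1) OR (NOT p4 AND NOT p1)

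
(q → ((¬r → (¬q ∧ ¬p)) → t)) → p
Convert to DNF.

(q → ((¬r → (¬q ∧ ¬p)) → t)) → p
≡ ¬(q → ((¬r → (¬q ∧ ¬p)) → t)) ∨ p   [eliminate →]
≡ ¬(¬q ∨ ((¬r → (¬q ∧ ¬p)) → t)) ∨ p   [eliminate →]
≡ ¬(¬q ∨ ¬(¬r → (¬q ∧ ¬p)) ∨ t) ∨ p   [eliminate →]
≡ ¬(¬q ∨ ¬(¬¬r ∨ (¬q ∧ ¬p)) ∨ t) ∨ p   [eliminate →]
≡ (¬¬q ∧ ¬¬(¬¬r ∨ (¬q ∧ ¬p)) ∧ ¬t) ∨ p   [De Morgan]
≡ (q ∧ ¬¬(¬¬r ∨ (¬q ∧ ¬p)) ∧ ¬t) ∨ p   [double negation]
≡ (q ∧ (¬¬r ∨ (¬q ∧ ¬p)) ∧ ¬t) ∨ p   [double negation]
≡ (q ∧ (r ∨ (¬q ∧ ¬p)) ∧ ¬t) ∨ p   [double negation]
≡ (q ∧ r ∧ ¬t) ∨ (q ∧ ¬q ∧ ¬p ∧ ¬t) ∨ p   [distribute ∧ over ∨]
≡ (q ∧ r ∧ ¬t) ∨ p   [simplify]

(q ∧ r ∧ ¬t) ∨ p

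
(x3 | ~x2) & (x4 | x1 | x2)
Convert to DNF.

(x3 | ~x2) & (x4 | x1 | x2)
⇔ (x3 & x4) | (x3 & x1) | (x3 & x2) | (~x2 & x4) | (~x2 & x1) | (~x2 & x2)   (distribute & over |)
⇔ (x3 & x4) | (x3 & x1) | (x3 & x2) | (~x2 & x4) | (~x2 & x1)   (simplify)

(x3 & x4) | (x3 & x1) | (x3 & x2) | (~x2 & x4) | (~x2 & x1)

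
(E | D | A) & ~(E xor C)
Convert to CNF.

(E | D | A) & ~(E xor C)
= (E | D | A) & ~((E | C) & ~(E & C))   — expand xor
= (E | D | A) & (~(E | C) | ~~(E & C))   — De Morgan
= (E | D | A) & ((~E & ~C) | ~~(E & C))   — De Morgan
= (E | D | A) & ((~E & ~C) | (E & C))   — double negation
= (E | D | A) & (~E | E) & (~E | C) & (~C | E) & (~C | C)   — distribute | over &
= (E | D | A) & (~E | C) & (~C | E)   — simplify

(E | D | A) & (~E | C) & (~C | E)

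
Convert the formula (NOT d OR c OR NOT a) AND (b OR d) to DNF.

(NOT d OR c OR NOT a) AND (b OR d)
⇔ (NOT d AND b) OR (NOT d AND d) OR (c AND b) OR (c AND d) OR (NOT a AND b) OR (NOT a AND d)   [distribute AND over OR]
⇔ (NOT d AND b) OR (c AND b) OR (c AND d) OR (NOT a AND b) OR (NOT a AND d)   [simplify]

(NOT d AND b) OR (c AND b) OR (c AND d) OR (NOT a AND b) OR (NOT a AND d)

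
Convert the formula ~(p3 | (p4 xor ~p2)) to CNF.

~p3 & (~p4 | ~p2) & (p2 | p4)

~(p3 | (p4 xor ~p2))
≡ ~(p3 | ((p4 | ~p2) & ~(p4 & ~p2)))   — expand xor
≡ ~p3 & ~((p4 | ~p2) & ~(p4 & ~p2))   — De Morgan
≡ ~p3 & (~(p4 | ~p2) | ~~(p4 & ~p2))   — De Morgan
≡ ~p3 & ((~p4 & ~~p2) | ~~(p4 & ~p2))   — De Morgan
≡ ~p3 & ((~p4 & p2) | ~~(p4 & ~p2))   — double negation
≡ ~p3 & ((~p4 & p2) | (p4 & ~p2))   — double negation
≡ ~p3 & (~p4 | p4) & (~p4 | ~p2) & (p2 | p4) & (p2 | ~p2)   — distribute | over &
≡ ~p3 & (~p4 | ~p2) & (p2 | p4)   — simplify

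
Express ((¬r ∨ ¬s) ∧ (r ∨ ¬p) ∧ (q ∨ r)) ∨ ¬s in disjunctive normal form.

((¬r ∨ ¬s) ∧ (r ∨ ¬p) ∧ (q ∨ r)) ∨ ¬s
≡ (¬r ∧ r ∧ q) ∨ (¬r ∧ r ∧ r) ∨ (¬r ∧ ¬p ∧ q) ∨ (¬r ∧ ¬p ∧ r) ∨ (¬s ∧ r ∧ q) ∨ (¬s ∧ r ∧ r) ∨ (¬s ∧ ¬p ∧ q) ∨ (¬s ∧ ¬p ∧ r) ∨ ¬s   — distribute ∧ over ∨
≡ (¬r ∧ ¬p ∧ q) ∨ ¬s   — simplify

(¬r ∧ ¬p ∧ q) ∨ ¬s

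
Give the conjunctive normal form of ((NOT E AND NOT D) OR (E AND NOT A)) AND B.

((NOT E AND NOT D) OR (E AND NOT A)) AND B
≡ (NOT E OR E) AND (NOT E OR NOT A) AND (NOT D OR E) AND (NOT D OR NOT A) AND B
≡ (NOT E OR NOT A) AND (NOT D OR E) AND (NOT D OR NOT A) AND B

(NOT E OR NOT A) AND (NOT D OR E) AND (NOT D OR NOT A) AND B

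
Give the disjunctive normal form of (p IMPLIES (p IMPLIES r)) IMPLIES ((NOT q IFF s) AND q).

(p AND NOT r) OR (q AND NOT s)

(p IMPLIES (p IMPLIES r)) IMPLIES ((NOT q IFF s) AND q)
⇔ NOT (p IMPLIES (p IMPLIES r)) OR ((NOT q IFF s) AND q)   (eliminate IMPLIES)
⇔ NOT (NOT p OR (p IMPLIES r)) OR ((NOT q IFF s) AND q)   (eliminate IMPLIES)
⇔ NOT (NOT p OR NOT p OR r) OR ((NOT q IFF s) AND q)   (eliminate IMPLIES)
⇔ NOT (NOT p OR NOT p OR r) OR ((NOT q IMPLIES s) AND (s IMPLIES NOT q) AND q)   (eliminate IFF)
⇔ NOT (NOT p OR NOT p OR r) OR ((NOT NOT q OR s) AND (s IMPLIES NOT q) AND q)   (eliminate IMPLIES)
⇔ NOT (NOT p OR NOT p OR r) OR ((NOT NOT q OR s) AND (NOT s OR NOT q) AND q)   (eliminate IMPLIES)
⇔ (NOT NOT p AND NOT NOT p AND NOT r) OR ((NOT NOT q OR s) AND (NOT s OR NOT q) AND q)   (De Morgan)
⇔ (p AND NOT NOT p AND NOT r) OR ((NOT NOT q OR s) AND (NOT s OR NOT q) AND q)   (double negation)
⇔ (p AND p AND NOT r) OR ((NOT NOT q OR s) AND (NOT s OR NOT q) AND q)   (double negation)
⇔ (p AND p AND NOT r) OR ((q OR s) AND (NOT s OR NOT q) AND q)   (double negation)
⇔ (p AND p AND NOT r) OR (q AND NOT s AND q) OR (q AND NOT q AND q) OR (s AND NOT s AND q) OR (s AND NOT q AND q)   (distribute AND over OR)
⇔ (p AND NOT r) OR (q AND NOT s)   (simplify)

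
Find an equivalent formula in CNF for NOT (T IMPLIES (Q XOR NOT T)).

T AND (NOT Q OR NOT T)

NOT (T IMPLIES (Q XOR NOT T))
≡ NOT (NOT T OR (Q XOR NOT T))   [eliminate IMPLIES]
≡ NOT (NOT T OR ((Q OR NOT T) AND NOT (Q AND NOT T)))   [expand XOR]
≡ NOT NOT T AND NOT ((Q OR NOT T) AND NOT (Q AND NOT T))   [De Morgan]
≡ T AND NOT ((Q OR NOT T) AND NOT (Q AND NOT T))   [double negation]
≡ T AND (NOT (Q OR NOT T) OR NOT NOT (Q AND NOT T))   [De Morgan]
≡ T AND ((NOT Q AND NOT NOT T) OR NOT NOT (Q AND NOT T))   [De Morgan]
≡ T AND ((NOT Q AND T) OR NOT NOT (Q AND NOT T))   [double negation]
≡ T AND ((NOT Q AND T) OR (Q AND NOT T))   [double negation]
≡ T AND (NOT Q OR Q) AND (NOT Q OR NOT T) AND (T OR Q) AND (T OR NOT T)   [distribute OR over AND]
≡ T AND (NOT Q OR NOT T)   [simplify]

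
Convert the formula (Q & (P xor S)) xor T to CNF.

(Q & (P xor S)) xor T
≡ ((Q & (P xor S)) | T) & ~(Q & (P xor S) & T)
≡ ((Q & (P | S) & ~(P & S)) | T) & ~(Q & (P xor S) & T)
≡ ((Q & (P | S) & ~(P & S)) | T) & ~(Q & (P | S) & ~(P & S) & T)
≡ ((Q & (P | S) & (~P | ~S)) | T) & ~(Q & (P | S) & ~(P & S) & T)
≡ ((Q & (P | S) & (~P | ~S)) | T) & (~Q | ~(P | S) | ~~(P & S) | ~T)
≡ ((Q & (P | S) & (~P | ~S)) | T) & (~Q | (~P & ~S) | ~~(P & S) | ~T)
≡ ((Q & (P | S) & (~P | ~S)) | T) & (~Q | (~P & ~S) | (P & S) | ~T)
≡ (Q | T) & (P | S | T) & (~P | ~S | T) & (~Q | ~P | P | ~T) & (~Q | ~P | S | ~T) & (~Q | ~S | P | ~T) & (~Q | ~S | S | ~T)
≡ (Q | T) & (P | S | T) & (~P | ~S | T) & (~Q | ~P | S | ~T) & (~Q | ~S | P | ~T)

(Q | T) & (P | S | T) & (~P | ~S | T) & (~Q | ~P | S | ~T) & (~Q | ~S | P | ~T)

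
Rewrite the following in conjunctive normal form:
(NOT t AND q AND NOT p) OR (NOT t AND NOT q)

NOT t AND (NOT p OR NOT q)

(NOT t AND q AND NOT p) OR (NOT t AND NOT q)
≡ (NOT t OR NOT t) AND (NOT t OR NOT q) AND (q OR NOT t) AND (q OR NOT q) AND (NOT p OR NOT t) AND (NOT p OR NOT q)   (distribute OR over AND)
≡ NOT t AND (NOT p OR NOT q)   (simplify)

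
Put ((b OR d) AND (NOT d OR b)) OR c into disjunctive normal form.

((b OR d) AND (NOT d OR b)) OR c
≡ (b AND NOT d) OR (b AND b) OR (d AND NOT d) OR (d AND b) OR c   [distribute AND over OR]
≡ b OR c   [simplify]

b OR c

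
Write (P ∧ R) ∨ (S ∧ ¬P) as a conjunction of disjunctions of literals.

(P ∧ R) ∨ (S ∧ ¬P)
= (P ∨ S) ∧ (P ∨ ¬P) ∧ (R ∨ S) ∧ (R ∨ ¬P)   — distribute ∨ over ∧
= (P ∨ S) ∧ (R ∨ S) ∧ (R ∨ ¬P)   — simplify

(P ∨ S) ∧ (R ∨ S) ∧ (R ∨ ¬P)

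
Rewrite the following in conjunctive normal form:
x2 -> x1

~x2 | x1

x2 -> x1
≡ ~x2 | x1   (eliminate ->)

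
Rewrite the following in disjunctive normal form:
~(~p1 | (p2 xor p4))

(p1 & ~p2 & ~p4) | (p1 & p4 & p2)

~(~p1 | (p2 xor p4))
≡ ~(~p1 | (p2 & ~p4) | (~p2 & p4))   — expand xor
≡ ~~p1 & ~(p2 & ~p4) & ~(~p2 & p4)   — De Morgan
≡ p1 & ~(p2 & ~p4) & ~(~p2 & p4)   — double negation
≡ p1 & (~p2 | ~~p4) & ~(~p2 & p4)   — De Morgan
≡ p1 & (~p2 | p4) & ~(~p2 & p4)   — double negation
≡ p1 & (~p2 | p4) & (~~p2 | ~p4)   — De Morgan
≡ p1 & (~p2 | p4) & (p2 | ~p4)   — double negation
≡ (p1 & ~p2 & p2) | (p1 & ~p2 & ~p4) | (p1 & p4 & p2) | (p1 & p4 & ~p4)   — distribute & over |
≡ (p1 & ~p2 & ~p4) | (p1 & p4 & p2)   — simplify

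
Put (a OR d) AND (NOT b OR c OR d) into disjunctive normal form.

(a OR d) AND (NOT b OR c OR d)
≡ (a AND NOT b) OR (a AND c) OR (a AND d) OR (d AND NOT b) OR (d AND c) OR (d AND d)   [distribute AND over OR]
≡ (a AND NOT b) OR (a AND c) OR d   [simplify]

(a AND NOT b) OR (a AND c) OR d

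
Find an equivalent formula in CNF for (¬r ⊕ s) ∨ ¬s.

(¬r ⊕ s) ∨ ¬s
⇔ ((¬r ∨ s) ∧ ¬(¬r ∧ s)) ∨ ¬s   [expand ⊕]
⇔ ((¬r ∨ s) ∧ (¬¬r ∨ ¬s)) ∨ ¬s   [De Morgan]
⇔ ((¬r ∨ s) ∧ (r ∨ ¬s)) ∨ ¬s   [double negation]
⇔ (¬r ∨ s ∨ ¬s) ∧ (r ∨ ¬s ∨ ¬s)   [distribute ∨ over ∧]
⇔ r ∨ ¬s   [simplify]

r ∨ ¬s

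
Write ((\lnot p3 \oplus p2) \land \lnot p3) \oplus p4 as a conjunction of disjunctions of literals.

((\lnot p3 \oplus p2) \land \lnot p3) \oplus p4
⇔ (((\lnot p3 \oplus p2) \land \lnot p3) \lor p4) \land \lnot ((\lnot p3 \oplus p2) \land \lnot p3 \land p4)   — expand \oplus
⇔ (((\lnot p3 \lor p2) \land \lnot (\lnot p3 \land p2) \land \lnot p3) \lor p4) \land \lnot ((\lnot p3 \oplus p2) \land \lnot p3 \land p4)   — expand \oplus
⇔ (((\lnot p3 \lor p2) \land \lnot (\lnot p3 \land p2) \land \lnot p3) \lor p4) \land \lnot ((\lnot p3 \lor p2) \land \lnot (\lnot p3 \land p2) \land \lnot p3 \land p4)   — expand \oplus
⇔ (((\lnot p3 \lor p2) \land (\lnot \lnot p3 \lor \lnot p2) \land \lnot p3) \lor p4) \land \lnot ((\lnot p3 \lor p2) \land \lnot (\lnot p3 \land p2) \land \lnot p3 \land p4)   — De Morgan
⇔ (((\lnot p3 \lor p2) \land (p3 \lor \lnot p2) \land \lnot p3) \lor p4) \land \lnot ((\lnot p3 \lor p2) \land \lnot (\lnot p3 \land p2) \land \lnot p3 \land p4)   — double negation
⇔ (((\lnot p3 \lor p2) \land (p3 \lor \lnot p2) \land \lnot p3) \lor p4) \land (\lnot (\lnot p3 \lor p2) \lor \lnot \lnot (\lnot p3 \land p2) \lor \lnot \lnot p3 \lor \lnot p4)   — De Morgan
⇔ (((\lnot p3 \lor p2) \land (p3 \lor \lnot p2) \land \lnot p3) \lor p4) \land ((\lnot \lnot p3 \land \lnot p2) \lor \lnot \lnot (\lnot p3 \land p2) \lor \lnot \lnot p3 \lor \lnot p4)   — De Morgan
⇔ (((\lnot p3 \lor p2) \land (p3 \lor \lnot p2) \land \lnot p3) \lor p4) \land ((p3 \land \lnot p2) \lor \lnot \lnot (\lnot p3 \land p2) \lor \lnot \lnot p3 \lor \lnot p4)   — double negation
⇔ (((\lnot p3 \lor p2) \land (p3 \lor \lnot p2) \land \lnot p3) \lor p4) \land ((p3 \land \lnot p2) \lor (\lnot p3 \land p2) \lor \lnot \lnot p3 \lor \lnot p4)   — double negation
⇔ (((\lnot p3 \lor p2) \land (p3 \lor \lnot p2) \land \lnot p3) \lor p4) \land ((p3 \land \lnot p2) \lor (\lnot p3 \land p2) \lor p3 \lor \lnot p4)   — double negation
⇔ (\lnot p3 \lor p2 \lor p4) \land (p3 \lor \lnot p2 \lor p4) \land (\lnot p3 \lor p4) \land (p3 \lor \lnot p3 \lor p3 \lor \lnot p4) \land (p3 \lor p2 \lor p3 \lor \lnot p4) \land (\lnot p2 \lor \lnot p3 \lor p3 \lor \lnot p4) \land (\lnot p2 \lor p2 \lor p3 \lor \lnot p4)   — distribute \lor over \land
⇔ (p3 \lor \lnot p2 \lor p4) \land (\lnot p3 \lor p4) \land (p3 \lor p2 \lor \lnot p4)   — simplify

(p3 \lor \lnot p2 \lor p4) \land (\lnot p3 \lor p4) \land (p3 \lor p2 \lor \lnot p4)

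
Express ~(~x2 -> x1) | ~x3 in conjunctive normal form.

(~x2 | ~x3) & (~x1 | ~x3)

~(~x2 -> x1) | ~x3
≡ ~(~~x2 | x1) | ~x3
≡ (~~~x2 & ~x1) | ~x3
≡ (~x2 & ~x1) | ~x3
≡ (~x2 | ~x3) & (~x1 | ~x3)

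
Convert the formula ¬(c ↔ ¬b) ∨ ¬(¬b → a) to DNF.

¬(c ↔ ¬b) ∨ ¬(¬b → a)
≡ ¬((c → ¬b) ∧ (¬b → c)) ∨ ¬(¬b → a)
≡ ¬((¬c ∨ ¬b) ∧ (¬b → c)) ∨ ¬(¬b → a)
≡ ¬((¬c ∨ ¬b) ∧ (¬¬b ∨ c)) ∨ ¬(¬b → a)
≡ ¬((¬c ∨ ¬b) ∧ (¬¬b ∨ c)) ∨ ¬(¬¬b ∨ a)
≡ ¬(¬c ∨ ¬b) ∨ ¬(¬¬b ∨ c) ∨ ¬(¬¬b ∨ a)
≡ (¬¬c ∧ ¬¬b) ∨ ¬(¬¬b ∨ c) ∨ ¬(¬¬b ∨ a)
≡ (c ∧ ¬¬b) ∨ ¬(¬¬b ∨ c) ∨ ¬(¬¬b ∨ a)
≡ (c ∧ b) ∨ ¬(¬¬b ∨ c) ∨ ¬(¬¬b ∨ a)
≡ (c ∧ b) ∨ (¬¬¬b ∧ ¬c) ∨ ¬(¬¬b ∨ a)
≡ (c ∧ b) ∨ (¬b ∧ ¬c) ∨ ¬(¬¬b ∨ a)
≡ (c ∧ b) ∨ (¬b ∧ ¬c) ∨ (¬¬¬b ∧ ¬a)
≡ (c ∧ b) ∨ (¬b ∧ ¬c) ∨ (¬b ∧ ¬a)

(c ∧ b) ∨ (¬b ∧ ¬c) ∨ (¬b ∧ ¬a)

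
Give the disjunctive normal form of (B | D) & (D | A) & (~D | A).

(B & A) | (D & A)

(B | D) & (D | A) & (~D | A)
≡ (B & D & ~D) | (B & D & A) | (B & A & ~D) | (B & A & A) | (D & D & ~D) | (D & D & A) | (D & A & ~D) | (D & A & A)   [distribute & over |]
≡ (B & A) | (D & A)   [simplify]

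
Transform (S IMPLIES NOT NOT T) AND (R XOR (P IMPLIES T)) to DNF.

(S IMPLIES NOT NOT T) AND (R XOR (P IMPLIES T))
≡ (NOT S OR NOT NOT T) AND (R XOR (P IMPLIES T))
≡ (NOT S OR NOT NOT T) AND ((R AND NOT (P IMPLIES T)) OR (NOT R AND (P IMPLIES T)))
≡ (NOT S OR NOT NOT T) AND ((R AND NOT (NOT P OR T)) OR (NOT R AND (P IMPLIES T)))
≡ (NOT S OR NOT NOT T) AND ((R AND NOT (NOT P OR T)) OR (NOT R AND (NOT P OR T)))
≡ (NOT S OR T) AND ((R AND NOT (NOT P OR T)) OR (NOT R AND (NOT P OR T)))
≡ (NOT S OR T) AND ((R AND NOT NOT P AND NOT T) OR (NOT R AND (NOT P OR T)))
≡ (NOT S OR T) AND ((R AND P AND NOT T) OR (NOT R AND (NOT P OR T)))
≡ (NOT S AND R AND P AND NOT T) OR (NOT S AND NOT R AND NOT P) OR (NOT S AND NOT R AND T) OR (T AND R AND P AND NOT T) OR (T AND NOT R AND NOT P) OR (T AND NOT R AND T)
≡ (NOT S AND R AND P AND NOT T) OR (NOT S AND NOT R AND NOT P) OR (T AND NOT R)

(NOT S AND R AND P AND NOT T) OR (NOT S AND NOT R AND NOT P) OR (T AND NOT R)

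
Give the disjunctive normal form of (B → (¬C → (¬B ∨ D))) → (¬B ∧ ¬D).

(B ∧ ¬C ∧ ¬D) ∨ (¬B ∧ ¬D)

(B → (¬C → (¬B ∨ D))) → (¬B ∧ ¬D)
≡ ¬(B → (¬C → (¬B ∨ D))) ∨ (¬B ∧ ¬D)   — eliminate →
≡ ¬(¬B ∨ (¬C → (¬B ∨ D))) ∨ (¬B ∧ ¬D)   — eliminate →
≡ ¬(¬B ∨ ¬¬C ∨ ¬B ∨ D) ∨ (¬B ∧ ¬D)   — eliminate →
≡ (¬¬B ∧ ¬¬¬C ∧ ¬¬B ∧ ¬D) ∨ (¬B ∧ ¬D)   — De Morgan
≡ (B ∧ ¬¬¬C ∧ ¬¬B ∧ ¬D) ∨ (¬B ∧ ¬D)   — double negation
≡ (B ∧ ¬C ∧ ¬¬B ∧ ¬D) ∨ (¬B ∧ ¬D)   — double negation
≡ (B ∧ ¬C ∧ B ∧ ¬D) ∨ (¬B ∧ ¬D)   — double negation
≡ (B ∧ ¬C ∧ ¬D) ∨ (¬B ∧ ¬D)   — simplify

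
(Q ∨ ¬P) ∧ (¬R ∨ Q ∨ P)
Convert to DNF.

(Q ∨ ¬P) ∧ (¬R ∨ Q ∨ P)
≡ (Q ∧ ¬R) ∨ (Q ∧ Q) ∨ (Q ∧ P) ∨ (¬P ∧ ¬R) ∨ (¬P ∧ Q) ∨ (¬P ∧ P)   — distribute ∧ over ∨
≡ Q ∨ (¬P ∧ ¬R)   — simplify

Q ∨ (¬P ∧ ¬R)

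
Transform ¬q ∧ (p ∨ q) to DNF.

¬q ∧ p

¬q ∧ (p ∨ q)
≡ (¬q ∧ p) ∨ (¬q ∧ q)   [distribute ∧ over ∨]
≡ ¬q ∧ p   [simplify]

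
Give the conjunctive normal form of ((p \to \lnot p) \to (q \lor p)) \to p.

((p \to \lnot p) \to (q \lor p)) \to p
≡ \lnot ((p \to \lnot p) \to (q \lor p)) \lor p   [eliminate \to]
≡ \lnot (\lnot (p \to \lnot p) \lor q \lor p) \lor p   [eliminate \to]
≡ \lnot (\lnot (\lnot p \lor \lnot p) \lor q \lor p) \lor p   [eliminate \to]
≡ (\lnot \lnot (\lnot p \lor \lnot p) \land \lnot q \land \lnot p) \lor p   [De Morgan]
≡ ((\lnot p \lor \lnot p) \land \lnot q \land \lnot p) \lor p   [double negation]
≡ (\lnot p \lor \lnot p \lor p) \land (\lnot q \lor p) \land (\lnot p \lor p)   [distribute \lor over \land]
≡ \lnot q \lor p   [simplify]

\lnot q \lor p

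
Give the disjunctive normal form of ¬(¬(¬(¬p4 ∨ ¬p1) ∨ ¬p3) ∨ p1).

¬p3 ∧ ¬p1

¬(¬(¬(¬p4 ∨ ¬p1) ∨ ¬p3) ∨ p1)
≡ ¬¬(¬(¬p4 ∨ ¬p1) ∨ ¬p3) ∧ ¬p1   — De Morgan
≡ (¬(¬p4 ∨ ¬p1) ∨ ¬p3) ∧ ¬p1   — double negation
≡ ((¬¬p4 ∧ ¬¬p1) ∨ ¬p3) ∧ ¬p1   — De Morgan
≡ ((p4 ∧ ¬¬p1) ∨ ¬p3) ∧ ¬p1   — double negation
≡ ((p4 ∧ p1) ∨ ¬p3) ∧ ¬p1   — double negation
≡ (p4 ∧ p1 ∧ ¬p1) ∨ (¬p3 ∧ ¬p1)   — distribute ∧ over ∨
≡ ¬p3 ∧ ¬p1   — simplify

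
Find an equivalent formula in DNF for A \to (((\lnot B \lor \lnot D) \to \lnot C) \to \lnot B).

A \to (((\lnot B \lor \lnot D) \to \lnot C) \to \lnot B)
⇔ \lnot A \lor (((\lnot B \lor \lnot D) \to \lnot C) \to \lnot B)   [eliminate \to]
⇔ \lnot A \lor \lnot ((\lnot B \lor \lnot D) \to \lnot C) \lor \lnot B   [eliminate \to]
⇔ \lnot A \lor \lnot (\lnot (\lnot B \lor \lnot D) \lor \lnot C) \lor \lnot B   [eliminate \to]
⇔ \lnot A \lor (\lnot \lnot (\lnot B \lor \lnot D) \land \lnot \lnot C) \lor \lnot B   [De Morgan]
⇔ \lnot A \lor ((\lnot B \lor \lnot D) \land \lnot \lnot C) \lor \lnot B   [double negation]
⇔ \lnot A \lor ((\lnot B \lor \lnot D) \land C) \lor \lnot B   [double negation]
⇔ \lnot A \lor (\lnot B \land C) \lor (\lnot D \land C) \lor \lnot B   [distribute \land over \lor]
⇔ \lnot A \lor (\lnot D \land C) \lor \lnot B   [simplify]

\lnot A \lor (\lnot D \land C) \lor \lnot B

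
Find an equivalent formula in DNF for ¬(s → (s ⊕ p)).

¬(s → (s ⊕ p))
⇔ ¬(¬s ∨ (s ⊕ p))   (eliminate →)
⇔ ¬(¬s ∨ (s ∧ ¬p) ∨ (¬s ∧ p))   (expand ⊕)
⇔ ¬¬s ∧ ¬(s ∧ ¬p) ∧ ¬(¬s ∧ p)   (De Morgan)
⇔ s ∧ ¬(s ∧ ¬p) ∧ ¬(¬s ∧ p)   (double negation)
⇔ s ∧ (¬s ∨ ¬¬p) ∧ ¬(¬s ∧ p)   (De Morgan)
⇔ s ∧ (¬s ∨ p) ∧ ¬(¬s ∧ p)   (double negation)
⇔ s ∧ (¬s ∨ p) ∧ (¬¬s ∨ ¬p)   (De Morgan)
⇔ s ∧ (¬s ∨ p) ∧ (s ∨ ¬p)   (double negation)
⇔ (s ∧ ¬s ∧ s) ∨ (s ∧ ¬s ∧ ¬p) ∨ (s ∧ p ∧ s) ∨ (s ∧ p ∧ ¬p)   (distribute ∧ over ∨)
⇔ s ∧ p   (simplify)

s ∧ p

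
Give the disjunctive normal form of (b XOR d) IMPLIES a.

(b XOR d) IMPLIES a
⇔ NOT (b XOR d) OR a   (eliminate IMPLIES)
⇔ NOT ((b AND NOT d) OR (NOT b AND d)) OR a   (expand XOR)
⇔ (NOT (b AND NOT d) AND NOT (NOT b AND d)) OR a   (De Morgan)
⇔ ((NOT b OR NOT NOT d) AND NOT (NOT b AND d)) OR a   (De Morgan)
⇔ ((NOT b OR d) AND NOT (NOT b AND d)) OR a   (double negation)
⇔ ((NOT b OR d) AND (NOT NOT b OR NOT d)) OR a   (De Morgan)
⇔ ((NOT b OR d) AND (b OR NOT d)) OR a   (double negation)
⇔ (NOT b AND b) OR (NOT b AND NOT d) OR (d AND b) OR (d AND NOT d) OR a   (distribute AND over OR)
⇔ (NOT b AND NOT d) OR (d AND b) OR a   (simplify)

(NOT b AND NOT d) OR (d AND b) OR a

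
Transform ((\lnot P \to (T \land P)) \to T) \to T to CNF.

P \lor T

((\lnot P \to (T \land P)) \to T) \to T
⇔ \lnot ((\lnot P \to (T \land P)) \to T) \lor T
⇔ \lnot (\lnot (\lnot P \to (T \land P)) \lor T) \lor T
⇔ \lnot (\lnot (\lnot \lnot P \lor (T \land P)) \lor T) \lor T
⇔ (\lnot \lnot (\lnot \lnot P \lor (T \land P)) \land \lnot T) \lor T
⇔ ((\lnot \lnot P \lor (T \land P)) \land \lnot T) \lor T
⇔ ((P \lor (T \land P)) \land \lnot T) \lor T
⇔ (P \lor T \lor T) \land (P \lor P \lor T) \land (\lnot T \lor T)
⇔ P \lor T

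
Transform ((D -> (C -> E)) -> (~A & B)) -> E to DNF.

((D -> (C -> E)) -> (~A & B)) -> E
⇔ ~((D -> (C -> E)) -> (~A & B)) | E   — eliminate ->
⇔ ~(~(D -> (C -> E)) | (~A & B)) | E   — eliminate ->
⇔ ~(~(~D | (C -> E)) | (~A & B)) | E   — eliminate ->
⇔ ~(~(~D | ~C | E) | (~A & B)) | E   — eliminate ->
⇔ (~~(~D | ~C | E) & ~(~A & B)) | E   — De Morgan
⇔ ((~D | ~C | E) & ~(~A & B)) | E   — double negation
⇔ ((~D | ~C | E) & (~~A | ~B)) | E   — De Morgan
⇔ ((~D | ~C | E) & (A | ~B)) | E   — double negation
⇔ (~D & A) | (~D & ~B) | (~C & A) | (~C & ~B) | (E & A) | (E & ~B) | E   — distribute & over |
⇔ (~D & A) | (~D & ~B) | (~C & A) | (~C & ~B) | E   — simplify

(~D & A) | (~D & ~B) | (~C & A) | (~C & ~B) | E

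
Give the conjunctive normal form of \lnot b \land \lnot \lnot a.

\lnot b \land \lnot \lnot a
= \lnot b \land a

\lnot b \land a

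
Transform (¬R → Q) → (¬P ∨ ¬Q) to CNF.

¬Q ∨ ¬P

(¬R → Q) → (¬P ∨ ¬Q)
= ¬(¬R → Q) ∨ ¬P ∨ ¬Q   [eliminate →]
= ¬(¬¬R ∨ Q) ∨ ¬P ∨ ¬Q   [eliminate →]
= (¬¬¬R ∧ ¬Q) ∨ ¬P ∨ ¬Q   [De Morgan]
= (¬R ∧ ¬Q) ∨ ¬P ∨ ¬Q   [double negation]
= (¬R ∨ ¬P ∨ ¬Q) ∧ (¬Q ∨ ¬P ∨ ¬Q)   [distribute ∨ over ∧]
= ¬Q ∨ ¬P   [simplify]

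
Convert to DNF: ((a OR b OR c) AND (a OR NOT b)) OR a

a OR (c AND NOT b)

((a OR b OR c) AND (a OR NOT b)) OR a
≡ (a AND a) OR (a AND NOT b) OR (b AND a) OR (b AND NOT b) OR (c AND a) OR (c AND NOT b) OR a   (distribute AND over OR)
≡ a OR (c AND NOT b)   (simplify)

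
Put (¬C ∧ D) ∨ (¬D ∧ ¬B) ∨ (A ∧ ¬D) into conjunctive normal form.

(¬C ∧ D) ∨ (¬D ∧ ¬B) ∨ (A ∧ ¬D)
≡ (¬C ∨ ¬D ∨ A) ∧ (¬C ∨ ¬D ∨ ¬D) ∧ (¬C ∨ ¬B ∨ A) ∧ (¬C ∨ ¬B ∨ ¬D) ∧ (D ∨ ¬D ∨ A) ∧ (D ∨ ¬D ∨ ¬D) ∧ (D ∨ ¬B ∨ A) ∧ (D ∨ ¬B ∨ ¬D)   [distribute ∨ over ∧]
≡ (¬C ∨ ¬D) ∧ (¬C ∨ ¬B ∨ A) ∧ (D ∨ ¬B ∨ A)   [simplify]

(¬C ∨ ¬D) ∧ (¬C ∨ ¬B ∨ A) ∧ (D ∨ ¬B ∨ A)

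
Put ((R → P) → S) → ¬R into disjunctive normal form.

((R → P) → S) → ¬R
= ¬((R → P) → S) ∨ ¬R   [eliminate →]
= ¬(¬(R → P) ∨ S) ∨ ¬R   [eliminate →]
= ¬(¬(¬R ∨ P) ∨ S) ∨ ¬R   [eliminate →]
= (¬¬(¬R ∨ P) ∧ ¬S) ∨ ¬R   [De Morgan]
= ((¬R ∨ P) ∧ ¬S) ∨ ¬R   [double negation]
= (¬R ∧ ¬S) ∨ (P ∧ ¬S) ∨ ¬R   [distribute ∧ over ∨]
= (P ∧ ¬S) ∨ ¬R   [simplify]

(P ∧ ¬S) ∨ ¬R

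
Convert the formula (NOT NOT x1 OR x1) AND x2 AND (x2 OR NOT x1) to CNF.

x1 AND x2

(NOT NOT x1 OR x1) AND x2 AND (x2 OR NOT x1)
≡ (x1 OR x1) AND x2 AND (x2 OR NOT x1)   — double negation
≡ x1 AND x2   — simplify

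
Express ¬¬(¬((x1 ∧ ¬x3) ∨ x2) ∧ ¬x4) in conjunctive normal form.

¬¬(¬((x1 ∧ ¬x3) ∨ x2) ∧ ¬x4)
≡ ¬((x1 ∧ ¬x3) ∨ x2) ∧ ¬x4   [double negation]
≡ ¬(x1 ∧ ¬x3) ∧ ¬x2 ∧ ¬x4   [De Morgan]
≡ (¬x1 ∨ ¬¬x3) ∧ ¬x2 ∧ ¬x4   [De Morgan]
≡ (¬x1 ∨ x3) ∧ ¬x2 ∧ ¬x4   [double negation]

(¬x1 ∨ x3) ∧ ¬x2 ∧ ¬x4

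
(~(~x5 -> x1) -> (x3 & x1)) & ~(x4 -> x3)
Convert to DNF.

(~(~x5 -> x1) -> (x3 & x1)) & ~(x4 -> x3)
≡ (~~(~x5 -> x1) | (x3 & x1)) & ~(x4 -> x3)   [eliminate ->]
≡ (~~(~~x5 | x1) | (x3 & x1)) & ~(x4 -> x3)   [eliminate ->]
≡ (~~(~~x5 | x1) | (x3 & x1)) & ~(~x4 | x3)   [eliminate ->]
≡ (~~x5 | x1 | (x3 & x1)) & ~(~x4 | x3)   [double negation]
≡ (x5 | x1 | (x3 & x1)) & ~(~x4 | x3)   [double negation]
≡ (x5 | x1 | (x3 & x1)) & ~~x4 & ~x3   [De Morgan]
≡ (x5 | x1 | (x3 & x1)) & x4 & ~x3   [double negation]
≡ (x5 & x4 & ~x3) | (x1 & x4 & ~x3) | (x3 & x1 & x4 & ~x3)   [distribute & over |]
≡ (x5 & x4 & ~x3) | (x1 & x4 & ~x3)   [simplify]

(x5 & x4 & ~x3) | (x1 & x4 & ~x3)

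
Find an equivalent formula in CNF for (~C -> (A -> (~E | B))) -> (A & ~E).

(~C | ~E) & A & (~B | ~E)

(~C -> (A -> (~E | B))) -> (A & ~E)
≡ ~(~C -> (A -> (~E | B))) | (A & ~E)
≡ ~(~~C | (A -> (~E | B))) | (A & ~E)
≡ ~(~~C | ~A | ~E | B) | (A & ~E)
≡ (~~~C & ~~A & ~~E & ~B) | (A & ~E)
≡ (~C & ~~A & ~~E & ~B) | (A & ~E)
≡ (~C & A & ~~E & ~B) | (A & ~E)
≡ (~C & A & E & ~B) | (A & ~E)
≡ (~C | A) & (~C | ~E) & (A | A) & (A | ~E) & (E | A) & (E | ~E) & (~B | A) & (~B | ~E)
≡ (~C | ~E) & A & (~B | ~E)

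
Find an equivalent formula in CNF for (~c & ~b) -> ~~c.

c | b

(~c & ~b) -> ~~c
≡ ~(~c & ~b) | ~~c   (eliminate ->)
≡ ~~c | ~~b | ~~c   (De Morgan)
≡ c | ~~b | ~~c   (double negation)
≡ c | b | ~~c   (double negation)
≡ c | b | c   (double negation)
≡ c | b   (simplify)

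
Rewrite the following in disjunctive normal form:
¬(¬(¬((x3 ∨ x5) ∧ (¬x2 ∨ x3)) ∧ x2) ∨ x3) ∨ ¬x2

(x2 ∧ ¬x3) ∨ ¬x2

¬(¬(¬((x3 ∨ x5) ∧ (¬x2 ∨ x3)) ∧ x2) ∨ x3) ∨ ¬x2
= (¬¬(¬((x3 ∨ x5) ∧ (¬x2 ∨ x3)) ∧ x2) ∧ ¬x3) ∨ ¬x2   [De Morgan]
= (¬((x3 ∨ x5) ∧ (¬x2 ∨ x3)) ∧ x2 ∧ ¬x3) ∨ ¬x2   [double negation]
= ((¬(x3 ∨ x5) ∨ ¬(¬x2 ∨ x3)) ∧ x2 ∧ ¬x3) ∨ ¬x2   [De Morgan]
= (((¬x3 ∧ ¬x5) ∨ ¬(¬x2 ∨ x3)) ∧ x2 ∧ ¬x3) ∨ ¬x2   [De Morgan]
= (((¬x3 ∧ ¬x5) ∨ (¬¬x2 ∧ ¬x3)) ∧ x2 ∧ ¬x3) ∨ ¬x2   [De Morgan]
= (((¬x3 ∧ ¬x5) ∨ (x2 ∧ ¬x3)) ∧ x2 ∧ ¬x3) ∨ ¬x2   [double negation]
= (¬x3 ∧ ¬x5 ∧ x2 ∧ ¬x3) ∨ (x2 ∧ ¬x3 ∧ x2 ∧ ¬x3) ∨ ¬x2   [distribute ∧ over ∨]
= (x2 ∧ ¬x3) ∨ ¬x2   [simplify]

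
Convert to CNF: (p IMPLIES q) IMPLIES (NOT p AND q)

(p IMPLIES q) IMPLIES (NOT p AND q)
= NOT (p IMPLIES q) OR (NOT p AND q)   (eliminate IMPLIES)
= NOT (NOT p OR q) OR (NOT p AND q)   (eliminate IMPLIES)
= (NOT NOT p AND NOT q) OR (NOT p AND q)   (De Morgan)
= (p AND NOT q) OR (NOT p AND q)   (double negation)
= (p OR NOT p) AND (p OR q) AND (NOT q OR NOT p) AND (NOT q OR q)   (distribute OR over AND)
= (p OR q) AND (NOT q OR NOT p)   (simplify)

(p OR q) AND (NOT q OR NOT p)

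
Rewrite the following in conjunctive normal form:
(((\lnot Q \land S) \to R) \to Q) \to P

(((\lnot Q \land S) \to R) \to Q) \to P
⇔ \lnot (((\lnot Q \land S) \to R) \to Q) \lor P   [eliminate \to]
⇔ \lnot (\lnot ((\lnot Q \land S) \to R) \lor Q) \lor P   [eliminate \to]
⇔ \lnot (\lnot (\lnot (\lnot Q \land S) \lor R) \lor Q) \lor P   [eliminate \to]
⇔ (\lnot \lnot (\lnot (\lnot Q \land S) \lor R) \land \lnot Q) \lor P   [De Morgan]
⇔ ((\lnot (\lnot Q \land S) \lor R) \land \lnot Q) \lor P   [double negation]
⇔ ((\lnot \lnot Q \lor \lnot S \lor R) \land \lnot Q) \lor P   [De Morgan]
⇔ ((Q \lor \lnot S \lor R) \land \lnot Q) \lor P   [double negation]
⇔ (Q \lor \lnot S \lor R \lor P) \land (\lnot Q \lor P)   [distribute \lor over \land]

(Q \lor \lnot S \lor R \lor P) \land (\lnot Q \lor P)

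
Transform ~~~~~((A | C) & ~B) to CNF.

(~A | B) & (~C | B)

~~~~~((A | C) & ~B)
≡ ~~~((A | C) & ~B)   — double negation
≡ ~((A | C) & ~B)   — double negation
≡ ~(A | C) | ~~B   — De Morgan
≡ (~A & ~C) | ~~B   — De Morgan
≡ (~A & ~C) | B   — double negation
≡ (~A | B) & (~C | B)   — distribute | over &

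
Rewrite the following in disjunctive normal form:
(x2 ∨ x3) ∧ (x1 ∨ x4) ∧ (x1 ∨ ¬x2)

(x2 ∧ x1) ∨ (x3 ∧ x1) ∨ (x3 ∧ x4 ∧ ¬x2)

(x2 ∨ x3) ∧ (x1 ∨ x4) ∧ (x1 ∨ ¬x2)
⇔ (x2 ∧ x1 ∧ x1) ∨ (x2 ∧ x1 ∧ ¬x2) ∨ (x2 ∧ x4 ∧ x1) ∨ (x2 ∧ x4 ∧ ¬x2) ∨ (x3 ∧ x1 ∧ x1) ∨ (x3 ∧ x1 ∧ ¬x2) ∨ (x3 ∧ x4 ∧ x1) ∨ (x3 ∧ x4 ∧ ¬x2)   [distribute ∧ over ∨]
⇔ (x2 ∧ x1) ∨ (x3 ∧ x1) ∨ (x3 ∧ x4 ∧ ¬x2)   [simplify]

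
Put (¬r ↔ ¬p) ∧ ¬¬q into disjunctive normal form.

(r ∧ p ∧ q) ∨ (¬p ∧ ¬r ∧ q)

(¬r ↔ ¬p) ∧ ¬¬q
⇔ (¬r → ¬p) ∧ (¬p → ¬r) ∧ ¬¬q   [eliminate ↔]
⇔ (¬¬r ∨ ¬p) ∧ (¬p → ¬r) ∧ ¬¬q   [eliminate →]
⇔ (¬¬r ∨ ¬p) ∧ (¬¬p ∨ ¬r) ∧ ¬¬q   [eliminate →]
⇔ (r ∨ ¬p) ∧ (¬¬p ∨ ¬r) ∧ ¬¬q   [double negation]
⇔ (r ∨ ¬p) ∧ (p ∨ ¬r) ∧ ¬¬q   [double negation]
⇔ (r ∨ ¬p) ∧ (p ∨ ¬r) ∧ q   [double negation]
⇔ (r ∧ p ∧ q) ∨ (r ∧ ¬r ∧ q) ∨ (¬p ∧ p ∧ q) ∨ (¬p ∧ ¬r ∧ q)   [distribute ∧ over ∨]
⇔ (r ∧ p ∧ q) ∨ (¬p ∧ ¬r ∧ q)   [simplify]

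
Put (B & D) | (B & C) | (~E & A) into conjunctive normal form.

(B | ~E) & (B | A) & (D | C | ~E) & (D | C | A)

(B & D) | (B & C) | (~E & A)
= (B | B | ~E) & (B | B | A) & (B | C | ~E) & (B | C | A) & (D | B | ~E) & (D | B | A) & (D | C | ~E) & (D | C | A)   (distribute | over &)
= (B | ~E) & (B | A) & (D | C | ~E) & (D | C | A)   (simplify)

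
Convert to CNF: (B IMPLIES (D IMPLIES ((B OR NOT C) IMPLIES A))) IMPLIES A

(B OR A) AND (D OR A)

(B IMPLIES (D IMPLIES ((B OR NOT C) IMPLIES A))) IMPLIES A
⇔ NOT (B IMPLIES (D IMPLIES ((B OR NOT C) IMPLIES A))) OR A   (eliminate IMPLIES)
⇔ NOT (NOT B OR (D IMPLIES ((B OR NOT C) IMPLIES A))) OR A   (eliminate IMPLIES)
⇔ NOT (NOT B OR NOT D OR ((B OR NOT C) IMPLIES A)) OR A   (eliminate IMPLIES)
⇔ NOT (NOT B OR NOT D OR NOT (B OR NOT C) OR A) OR A   (eliminate IMPLIES)
⇔ (NOT NOT B AND NOT NOT D AND NOT NOT (B OR NOT C) AND NOT A) OR A   (De Morgan)
⇔ (B AND NOT NOT D AND NOT NOT (B OR NOT C) AND NOT A) OR A   (double negation)
⇔ (B AND D AND NOT NOT (B OR NOT C) AND NOT A) OR A   (double negation)
⇔ (B AND D AND (B OR NOT C) AND NOT A) OR A   (double negation)
⇔ (B OR A) AND (D OR A) AND (B OR NOT C OR A) AND (NOT A OR A)   (distribute OR over AND)
⇔ (B OR A) AND (D OR A)   (simplify)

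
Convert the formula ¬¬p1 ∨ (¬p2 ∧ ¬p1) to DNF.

p1 ∨ (¬p2 ∧ ¬p1)

¬¬p1 ∨ (¬p2 ∧ ¬p1)
⇔ p1 ∨ (¬p2 ∧ ¬p1)   [double negation]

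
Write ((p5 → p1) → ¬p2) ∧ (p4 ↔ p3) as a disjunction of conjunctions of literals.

(p5 ∧ ¬p1 ∧ ¬p4 ∧ ¬p3) ∨ (p5 ∧ ¬p1 ∧ p3 ∧ p4) ∨ (¬p2 ∧ ¬p4 ∧ ¬p3) ∨ (¬p2 ∧ p3 ∧ p4)

((p5 → p1) → ¬p2) ∧ (p4 ↔ p3)
= (¬(p5 → p1) ∨ ¬p2) ∧ (p4 ↔ p3)   — eliminate →
= (¬(¬p5 ∨ p1) ∨ ¬p2) ∧ (p4 ↔ p3)   — eliminate →
= (¬(¬p5 ∨ p1) ∨ ¬p2) ∧ (p4 → p3) ∧ (p3 → p4)   — eliminate ↔
= (¬(¬p5 ∨ p1) ∨ ¬p2) ∧ (¬p4 ∨ p3) ∧ (p3 → p4)   — eliminate →
= (¬(¬p5 ∨ p1) ∨ ¬p2) ∧ (¬p4 ∨ p3) ∧ (¬p3 ∨ p4)   — eliminate →
= ((¬¬p5 ∧ ¬p1) ∨ ¬p2) ∧ (¬p4 ∨ p3) ∧ (¬p3 ∨ p4)   — De Morgan
= ((p5 ∧ ¬p1) ∨ ¬p2) ∧ (¬p4 ∨ p3) ∧ (¬p3 ∨ p4)   — double negation
= (p5 ∧ ¬p1 ∧ ¬p4 ∧ ¬p3) ∨ (p5 ∧ ¬p1 ∧ ¬p4 ∧ p4) ∨ (p5 ∧ ¬p1 ∧ p3 ∧ ¬p3) ∨ (p5 ∧ ¬p1 ∧ p3 ∧ p4) ∨ (¬p2 ∧ ¬p4 ∧ ¬p3) ∨ (¬p2 ∧ ¬p4 ∧ p4) ∨ (¬p2 ∧ p3 ∧ ¬p3) ∨ (¬p2 ∧ p3 ∧ p4)   — distribute ∧ over ∨
= (p5 ∧ ¬p1 ∧ ¬p4 ∧ ¬p3) ∨ (p5 ∧ ¬p1 ∧ p3 ∧ p4) ∨ (¬p2 ∧ ¬p4 ∧ ¬p3) ∨ (¬p2 ∧ p3 ∧ p4)   — simplify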